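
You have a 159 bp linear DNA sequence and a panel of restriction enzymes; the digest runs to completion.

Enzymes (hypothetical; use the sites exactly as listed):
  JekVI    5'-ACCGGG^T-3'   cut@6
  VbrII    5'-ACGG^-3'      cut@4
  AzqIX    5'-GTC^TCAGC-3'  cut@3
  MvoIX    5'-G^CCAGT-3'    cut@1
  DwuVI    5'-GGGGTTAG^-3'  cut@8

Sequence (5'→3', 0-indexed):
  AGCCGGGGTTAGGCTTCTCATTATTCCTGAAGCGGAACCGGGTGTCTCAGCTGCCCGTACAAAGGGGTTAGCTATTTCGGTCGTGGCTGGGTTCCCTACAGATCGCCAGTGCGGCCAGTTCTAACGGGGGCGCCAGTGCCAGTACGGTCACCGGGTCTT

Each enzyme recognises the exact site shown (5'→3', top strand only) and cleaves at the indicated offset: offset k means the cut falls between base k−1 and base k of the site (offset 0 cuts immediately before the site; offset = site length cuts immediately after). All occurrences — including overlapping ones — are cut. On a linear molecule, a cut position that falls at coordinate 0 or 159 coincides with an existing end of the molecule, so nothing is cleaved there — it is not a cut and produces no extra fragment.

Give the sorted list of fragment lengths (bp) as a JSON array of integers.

[4,4,5,6,8,9,9,12,13,25,30,34]

Site scan:
  JekVI ACCGGGT/6: at [36, 149] ⇒ [42, 155]
  VbrII ACGG/4: at [123, 143] ⇒ [127, 147]
  AzqIX GTCTCAGC/3: at [43] ⇒ [46]
  MvoIX GCCAGT/1: at [104, 113, 131, 137] ⇒ [105, 114, 132, 138]
  DwuVI GGGGTTAG/8: at [4, 63] ⇒ [12, 71]

All cut coordinates (distinct, sorted): [12, 42, 46, 71, 105, 114, 127, 132, 138, 147, 155]

Fragments:
  [0,12): 12 bp
  [12,42): 30 bp
  [42,46): 4 bp
  [46,71): 25 bp
  [71,105): 34 bp
  [105,114): 9 bp
  [114,127): 13 bp
  [127,132): 5 bp
  [132,138): 6 bp
  [138,147): 9 bp
  [147,155): 8 bp
  [155,159): 4 bp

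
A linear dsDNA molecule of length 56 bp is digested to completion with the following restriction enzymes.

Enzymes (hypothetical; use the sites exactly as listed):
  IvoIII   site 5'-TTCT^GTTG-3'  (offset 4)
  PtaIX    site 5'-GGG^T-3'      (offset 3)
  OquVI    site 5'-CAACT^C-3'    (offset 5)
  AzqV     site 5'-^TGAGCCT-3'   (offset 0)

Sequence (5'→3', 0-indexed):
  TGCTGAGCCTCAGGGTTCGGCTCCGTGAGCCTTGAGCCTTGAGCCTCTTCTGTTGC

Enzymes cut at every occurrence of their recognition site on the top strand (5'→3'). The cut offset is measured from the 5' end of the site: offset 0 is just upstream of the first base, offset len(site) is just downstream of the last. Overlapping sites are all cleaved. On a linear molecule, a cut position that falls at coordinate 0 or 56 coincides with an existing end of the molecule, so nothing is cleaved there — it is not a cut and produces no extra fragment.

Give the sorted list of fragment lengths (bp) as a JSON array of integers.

Scan for sites:
  IvoIII TTCTGTTG/4: at [47] ⇒ [51]
  PtaIX GGGT/3: at [12] ⇒ [15]
  OquVI (CAACTC, off=5): no sites
  AzqV TGAGCCT/0: at [3, 25, 32, 39] ⇒ [3, 25, 32, 39]

Pooled cuts: [3, 15, 25, 32, 39, 51]

Fragment lengths:
  [0,3): 3 bp
  [3,15): 12 bp
  [15,25): 10 bp
  [25,32): 7 bp
  [32,39): 7 bp
  [39,51): 12 bp
  [51,56): 5 bp

[3,5,7,7,10,12,12]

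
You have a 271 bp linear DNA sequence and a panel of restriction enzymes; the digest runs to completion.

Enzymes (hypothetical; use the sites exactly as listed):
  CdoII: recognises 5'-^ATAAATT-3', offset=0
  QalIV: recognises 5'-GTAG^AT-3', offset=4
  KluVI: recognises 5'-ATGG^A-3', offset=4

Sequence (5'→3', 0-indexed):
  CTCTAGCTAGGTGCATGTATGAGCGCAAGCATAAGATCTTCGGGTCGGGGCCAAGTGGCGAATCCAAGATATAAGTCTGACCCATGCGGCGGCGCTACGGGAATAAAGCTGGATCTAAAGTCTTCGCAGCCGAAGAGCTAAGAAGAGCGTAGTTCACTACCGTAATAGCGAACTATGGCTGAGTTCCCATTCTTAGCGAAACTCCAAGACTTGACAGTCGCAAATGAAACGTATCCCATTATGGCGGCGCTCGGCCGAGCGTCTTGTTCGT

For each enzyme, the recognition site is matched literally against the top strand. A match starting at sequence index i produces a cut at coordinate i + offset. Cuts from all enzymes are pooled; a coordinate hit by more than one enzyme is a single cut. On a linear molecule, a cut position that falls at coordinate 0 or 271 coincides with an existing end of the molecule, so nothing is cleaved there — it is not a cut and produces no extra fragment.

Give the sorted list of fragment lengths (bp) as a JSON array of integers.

Per-enzyme occurrences:
  CdoII (ATAAATT, off=0): no sites
  QalIV (GTAGAT, off=4): no sites
  KluVI (ATGGA, off=4): no sites

All cut coordinates (distinct, sorted): ∅

Fragment lengths:
  no cuts → one linear fragment of 271 bp

[271]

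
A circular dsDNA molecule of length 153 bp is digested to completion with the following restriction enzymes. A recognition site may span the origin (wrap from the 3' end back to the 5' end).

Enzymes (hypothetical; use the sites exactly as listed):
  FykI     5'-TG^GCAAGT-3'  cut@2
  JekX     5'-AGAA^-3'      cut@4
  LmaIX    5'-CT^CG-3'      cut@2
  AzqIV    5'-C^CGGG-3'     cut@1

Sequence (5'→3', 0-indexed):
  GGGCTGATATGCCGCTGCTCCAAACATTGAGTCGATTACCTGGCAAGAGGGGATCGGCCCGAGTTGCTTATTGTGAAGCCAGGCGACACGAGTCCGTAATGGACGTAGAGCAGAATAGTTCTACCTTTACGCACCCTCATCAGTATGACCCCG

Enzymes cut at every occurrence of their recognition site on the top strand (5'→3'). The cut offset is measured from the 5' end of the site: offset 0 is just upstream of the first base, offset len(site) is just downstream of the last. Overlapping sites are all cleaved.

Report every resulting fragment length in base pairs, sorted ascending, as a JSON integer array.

Scan for sites:
  FykI (TGGCAAGT, off=2): no sites
  JekX (AGAA, off=4): starts [111] → cuts [115]
  LmaIX (CTCG, off=2): no sites
  AzqIV (CCGGG, off=1): starts [150] → cuts [151]

All cut coordinates (distinct, sorted): [115, 151]

Fragments:
  115→151: 36 bp
  151→115 (wrap): 153-151+115 = 117 bp

[36,117]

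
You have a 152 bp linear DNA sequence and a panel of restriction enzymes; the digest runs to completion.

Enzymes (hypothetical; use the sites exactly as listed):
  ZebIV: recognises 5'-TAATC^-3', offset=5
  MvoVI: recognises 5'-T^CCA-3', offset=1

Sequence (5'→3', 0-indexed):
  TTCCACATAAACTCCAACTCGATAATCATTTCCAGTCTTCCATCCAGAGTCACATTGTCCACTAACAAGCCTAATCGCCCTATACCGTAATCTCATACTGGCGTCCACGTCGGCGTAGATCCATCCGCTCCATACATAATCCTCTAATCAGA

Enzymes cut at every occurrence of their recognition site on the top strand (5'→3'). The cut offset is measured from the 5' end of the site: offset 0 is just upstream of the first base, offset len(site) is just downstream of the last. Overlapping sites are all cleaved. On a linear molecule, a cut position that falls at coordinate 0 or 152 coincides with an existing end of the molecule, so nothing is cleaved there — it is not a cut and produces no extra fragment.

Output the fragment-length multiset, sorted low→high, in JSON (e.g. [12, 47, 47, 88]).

[2,3,4,4,8,8,9,11,12,12,14,15,16,16,18]

Scan for sites:
  ZebIV TAATC/5: at [22, 71, 87, 136, 144] ⇒ [27, 76, 92, 141, 149]
  MvoVI TCCA/1: at [1, 12, 30, 38, 42, 57, 103, 119, 128] ⇒ [2, 13, 31, 39, 43, 58, 104, 120, 129]

Pooled cuts: [2, 13, 27, 31, 39, 43, 58, 76, 92, 104, 120, 129, 141, 149]

Fragment lengths:
  [0,2): 2 bp
  [2,13): 11 bp
  [13,27): 14 bp
  [27,31): 4 bp
  [31,39): 8 bp
  [39,43): 4 bp
  [43,58): 15 bp
  [58,76): 18 bp
  [76,92): 16 bp
  [92,104): 12 bp
  [104,120): 16 bp
  [120,129): 9 bp
  [129,141): 12 bp
  [141,149): 8 bp
  [149,152): 3 bp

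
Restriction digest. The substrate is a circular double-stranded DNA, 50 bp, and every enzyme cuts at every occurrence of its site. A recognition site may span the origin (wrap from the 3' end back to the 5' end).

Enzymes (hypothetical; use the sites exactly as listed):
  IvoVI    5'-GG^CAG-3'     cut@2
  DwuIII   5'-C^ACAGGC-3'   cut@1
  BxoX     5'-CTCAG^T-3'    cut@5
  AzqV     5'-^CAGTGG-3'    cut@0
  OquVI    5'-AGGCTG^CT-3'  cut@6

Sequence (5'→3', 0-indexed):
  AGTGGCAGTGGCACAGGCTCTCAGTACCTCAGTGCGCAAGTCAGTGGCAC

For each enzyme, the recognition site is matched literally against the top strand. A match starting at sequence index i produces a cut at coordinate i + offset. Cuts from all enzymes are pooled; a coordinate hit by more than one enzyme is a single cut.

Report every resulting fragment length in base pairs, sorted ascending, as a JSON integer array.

[6,7,8,8,9,12]

Scan for sites:
  IvoVI (GGCAG, off=2): starts [3] → cuts [5]
  DwuIII (CACAGGC, off=1): starts [11] → cuts [12]
  BxoX (CTCAGT, off=5): starts [19, 27] → cuts [24, 32]
  AzqV (CAGTGG, off=0): starts [5, 41, 49] → cuts [5, 41, 49]
  OquVI (AGGCTGCT, off=6): no sites

Pooled cuts: [5, 12, 24, 32, 41, 49]

Fragment lengths:
  5→12: 7 bp
  12→24: 12 bp
  24→32: 8 bp
  32→41: 9 bp
  41→49: 8 bp
  49→5 (wrap): 50-49+5 = 6 bp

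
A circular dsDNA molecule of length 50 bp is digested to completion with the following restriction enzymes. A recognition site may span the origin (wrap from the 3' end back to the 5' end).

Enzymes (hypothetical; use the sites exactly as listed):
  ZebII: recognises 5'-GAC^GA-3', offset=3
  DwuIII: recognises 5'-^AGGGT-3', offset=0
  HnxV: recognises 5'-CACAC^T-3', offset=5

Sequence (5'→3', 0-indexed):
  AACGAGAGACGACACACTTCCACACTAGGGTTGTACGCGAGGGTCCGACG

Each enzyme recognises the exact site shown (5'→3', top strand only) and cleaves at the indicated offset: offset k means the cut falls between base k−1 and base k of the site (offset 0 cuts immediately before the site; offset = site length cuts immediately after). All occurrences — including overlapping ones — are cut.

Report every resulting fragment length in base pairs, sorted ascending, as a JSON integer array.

[1,7,8,10,11,13]

Per-enzyme occurrences:
  ZebII (GACGA, off=3): starts [7, 46] → cuts [10, 49]
  DwuIII (AGGGT, off=0): starts [26, 39] → cuts [26, 39]
  HnxV (CACACT, off=5): starts [12, 20] → cuts [17, 25]

Pooled cuts: [10, 17, 25, 26, 39, 49]

Fragments:
  10→17: 7 bp
  17→25: 8 bp
  25→26: 1 bp
  26→39: 13 bp
  39→49: 10 bp
  49→10 (wrap): 50-49+10 = 11 bp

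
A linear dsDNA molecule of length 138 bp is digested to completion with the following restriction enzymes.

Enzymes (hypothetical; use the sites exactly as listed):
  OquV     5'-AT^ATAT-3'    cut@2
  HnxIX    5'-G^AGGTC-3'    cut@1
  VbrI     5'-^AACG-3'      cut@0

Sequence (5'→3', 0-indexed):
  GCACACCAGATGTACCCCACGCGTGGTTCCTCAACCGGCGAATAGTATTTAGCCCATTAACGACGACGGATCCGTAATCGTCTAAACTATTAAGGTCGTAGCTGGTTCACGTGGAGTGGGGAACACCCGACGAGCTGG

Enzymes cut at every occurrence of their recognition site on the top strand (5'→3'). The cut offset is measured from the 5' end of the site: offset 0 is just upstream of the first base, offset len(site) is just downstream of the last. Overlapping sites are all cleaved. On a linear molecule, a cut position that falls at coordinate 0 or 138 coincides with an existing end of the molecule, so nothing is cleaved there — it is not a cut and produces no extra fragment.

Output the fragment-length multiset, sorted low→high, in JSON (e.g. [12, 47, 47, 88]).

[58,80]

Scan for sites:
  OquV (ATATAT, off=2): no sites
  HnxIX (GAGGTC, off=1): no sites
  VbrI (AACG, off=0): starts [58] → cuts [58]

Pooled cuts: [58]

Fragments:
  [0,58): 58 bp
  [58,138): 80 bp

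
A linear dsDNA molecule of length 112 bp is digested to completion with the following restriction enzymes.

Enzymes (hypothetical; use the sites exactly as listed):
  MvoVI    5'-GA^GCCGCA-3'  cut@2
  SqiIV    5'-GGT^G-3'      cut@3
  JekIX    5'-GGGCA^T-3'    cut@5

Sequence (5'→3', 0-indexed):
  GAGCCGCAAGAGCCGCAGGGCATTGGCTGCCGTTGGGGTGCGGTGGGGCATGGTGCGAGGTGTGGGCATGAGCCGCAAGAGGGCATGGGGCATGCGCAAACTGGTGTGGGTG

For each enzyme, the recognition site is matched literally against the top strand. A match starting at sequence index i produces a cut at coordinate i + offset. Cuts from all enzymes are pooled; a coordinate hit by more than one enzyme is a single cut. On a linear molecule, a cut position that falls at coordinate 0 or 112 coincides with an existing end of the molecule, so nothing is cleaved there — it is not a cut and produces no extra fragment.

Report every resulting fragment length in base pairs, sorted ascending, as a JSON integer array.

Site scan:
  MvoVI GAGCCGCA/2: at [0, 9, 69] ⇒ [2, 11, 71]
  SqiIV GGTG/3: at [36, 41, 51, 58, 102, 108] ⇒ [39, 44, 54, 61, 105, 111]
  JekIX GGGCAT/5: at [17, 45, 63, 80, 87] ⇒ [22, 50, 68, 85, 92]

Pooled cuts: [2, 11, 22, 39, 44, 50, 54, 61, 68, 71, 85, 92, 105, 111]

Fragments:
  [0,2): 2 bp
  [2,11): 9 bp
  [11,22): 11 bp
  [22,39): 17 bp
  [39,44): 5 bp
  [44,50): 6 bp
  [50,54): 4 bp
  [54,61): 7 bp
  [61,68): 7 bp
  [68,71): 3 bp
  [71,85): 14 bp
  [85,92): 7 bp
  [92,105): 13 bp
  [105,111): 6 bp
  [111,112): 1 bp

[1,2,3,4,5,6,6,7,7,7,9,11,13,14,17]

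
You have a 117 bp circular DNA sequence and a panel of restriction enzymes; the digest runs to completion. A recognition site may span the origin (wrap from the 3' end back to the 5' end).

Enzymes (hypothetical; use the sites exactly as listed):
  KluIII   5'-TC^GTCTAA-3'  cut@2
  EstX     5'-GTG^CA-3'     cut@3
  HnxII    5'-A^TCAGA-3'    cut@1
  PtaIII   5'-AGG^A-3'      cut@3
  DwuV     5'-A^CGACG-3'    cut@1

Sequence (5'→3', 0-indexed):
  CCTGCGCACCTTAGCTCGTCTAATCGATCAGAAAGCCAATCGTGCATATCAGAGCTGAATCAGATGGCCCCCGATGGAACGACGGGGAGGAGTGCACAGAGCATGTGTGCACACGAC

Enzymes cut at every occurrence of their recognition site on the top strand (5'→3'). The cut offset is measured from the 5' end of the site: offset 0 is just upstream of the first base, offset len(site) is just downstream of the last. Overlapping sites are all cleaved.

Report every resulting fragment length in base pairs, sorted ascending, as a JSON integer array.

[4,4,10,11,11,15,17,20,25]

Site scan:
  KluIII (TCGTCTAA, off=2): starts [15] → cuts [17]
  EstX (GTGCA, off=3): starts [41, 91, 106] → cuts [44, 94, 109]
  HnxII (ATCAGA, off=1): starts [26, 47, 58] → cuts [27, 48, 59]
  PtaIII (AGGA, off=3): starts [87] → cuts [90]
  DwuV (ACGACG, off=1): starts [78] → cuts [79]

Pooled cuts: [17, 27, 44, 48, 59, 79, 90, 94, 109]

Fragment lengths:
  17→27: 10 bp
  27→44: 17 bp
  44→48: 4 bp
  48→59: 11 bp
  59→79: 20 bp
  79→90: 11 bp
  90→94: 4 bp
  94→109: 15 bp
  109→17 (wrap): 117-109+17 = 25 bp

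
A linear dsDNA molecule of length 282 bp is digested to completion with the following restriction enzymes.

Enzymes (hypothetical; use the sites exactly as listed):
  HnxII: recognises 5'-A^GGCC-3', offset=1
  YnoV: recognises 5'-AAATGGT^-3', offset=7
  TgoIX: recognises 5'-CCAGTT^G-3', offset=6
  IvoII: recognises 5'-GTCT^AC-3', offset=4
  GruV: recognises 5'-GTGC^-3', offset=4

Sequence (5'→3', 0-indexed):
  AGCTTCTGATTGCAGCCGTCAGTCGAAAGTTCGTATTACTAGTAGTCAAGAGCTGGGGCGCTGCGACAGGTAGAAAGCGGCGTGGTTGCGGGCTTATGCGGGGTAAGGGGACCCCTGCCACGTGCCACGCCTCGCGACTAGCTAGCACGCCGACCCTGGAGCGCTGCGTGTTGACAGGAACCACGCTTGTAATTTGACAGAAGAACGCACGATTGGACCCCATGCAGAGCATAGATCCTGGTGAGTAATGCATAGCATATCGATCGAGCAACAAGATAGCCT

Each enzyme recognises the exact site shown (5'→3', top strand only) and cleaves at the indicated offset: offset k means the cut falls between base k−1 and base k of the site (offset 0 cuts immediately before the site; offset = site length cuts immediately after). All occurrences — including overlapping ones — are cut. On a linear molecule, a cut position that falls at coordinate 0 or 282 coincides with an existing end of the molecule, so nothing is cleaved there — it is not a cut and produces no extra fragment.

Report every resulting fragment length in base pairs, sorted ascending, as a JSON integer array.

Scan for sites:
  HnxII (AGGCC, off=1): no sites
  YnoV (AAATGGT, off=7): no sites
  TgoIX (CCAGTTG, off=6): no sites
  IvoII (GTCTAC, off=4): no sites
  GruV GTGC/4: at [121] ⇒ [125]

Pooled cuts: [125]

Fragments:
  [0,125): 125 bp
  [125,282): 157 bp

[125,157]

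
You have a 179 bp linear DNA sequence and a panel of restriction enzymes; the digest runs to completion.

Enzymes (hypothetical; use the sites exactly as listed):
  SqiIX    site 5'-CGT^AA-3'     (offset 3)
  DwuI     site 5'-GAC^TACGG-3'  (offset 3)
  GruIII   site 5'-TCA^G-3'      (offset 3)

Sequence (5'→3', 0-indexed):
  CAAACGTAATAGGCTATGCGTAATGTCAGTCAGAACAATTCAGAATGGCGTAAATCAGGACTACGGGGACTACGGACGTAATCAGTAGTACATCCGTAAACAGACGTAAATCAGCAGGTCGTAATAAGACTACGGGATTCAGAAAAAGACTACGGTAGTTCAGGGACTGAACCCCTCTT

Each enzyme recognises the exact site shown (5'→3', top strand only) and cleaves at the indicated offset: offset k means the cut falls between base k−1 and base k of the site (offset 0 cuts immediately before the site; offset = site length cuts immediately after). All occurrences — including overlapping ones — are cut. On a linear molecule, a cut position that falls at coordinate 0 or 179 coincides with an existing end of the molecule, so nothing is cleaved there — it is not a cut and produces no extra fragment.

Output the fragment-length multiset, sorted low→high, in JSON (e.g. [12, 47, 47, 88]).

Per-enzyme occurrences:
  SqiIX (CGTAA, off=3): starts [4, 18, 48, 76, 94, 104, 119] → cuts [7, 21, 51, 79, 97, 107, 122]
  DwuI (GACTACGG, off=3): starts [58, 67, 127, 147] → cuts [61, 70, 130, 150]
  GruIII (TCAG, off=3): starts [25, 29, 39, 54, 81, 110, 138, 159] → cuts [28, 32, 42, 57, 84, 113, 141, 162]

Pooled cuts: [7, 21, 28, 32, 42, 51, 57, 61, 70, 79, 84, 97, 107, 113, 122, 130, 141, 150, 162]

Fragment lengths:
  [0,7): 7 bp
  [7,21): 14 bp
  [21,28): 7 bp
  [28,32): 4 bp
  [32,42): 10 bp
  [42,51): 9 bp
  [51,57): 6 bp
  [57,61): 4 bp
  [61,70): 9 bp
  [70,79): 9 bp
  [79,84): 5 bp
  [84,97): 13 bp
  [97,107): 10 bp
  [107,113): 6 bp
  [113,122): 9 bp
  [122,130): 8 bp
  [130,141): 11 bp
  [141,150): 9 bp
  [150,162): 12 bp
  [162,179): 17 bp

[4,4,5,6,6,7,7,8,9,9,9,9,9,10,10,11,12,13,14,17]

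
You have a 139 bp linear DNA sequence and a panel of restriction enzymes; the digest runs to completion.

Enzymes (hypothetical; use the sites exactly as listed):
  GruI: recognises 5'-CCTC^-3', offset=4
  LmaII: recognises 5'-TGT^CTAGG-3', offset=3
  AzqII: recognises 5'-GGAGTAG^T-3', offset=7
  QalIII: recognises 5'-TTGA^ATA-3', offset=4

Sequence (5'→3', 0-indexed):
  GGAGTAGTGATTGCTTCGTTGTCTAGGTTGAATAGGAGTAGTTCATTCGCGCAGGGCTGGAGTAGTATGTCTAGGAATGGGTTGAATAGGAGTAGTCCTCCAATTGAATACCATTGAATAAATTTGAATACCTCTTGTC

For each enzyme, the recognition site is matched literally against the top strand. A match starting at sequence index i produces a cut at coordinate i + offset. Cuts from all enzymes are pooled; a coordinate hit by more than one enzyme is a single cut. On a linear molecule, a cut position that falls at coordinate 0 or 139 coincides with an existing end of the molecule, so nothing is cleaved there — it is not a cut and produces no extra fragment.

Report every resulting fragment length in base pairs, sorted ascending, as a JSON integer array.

[5,5,5,7,7,7,9,10,10,10,10,15,15,24]

Scan for sites:
  GruI (CCTC, off=4): starts [96, 130] → cuts [100, 134]
  LmaII (TGTCTAGG, off=3): starts [19, 67] → cuts [22, 70]
  AzqII (GGAGTAGT, off=7): starts [0, 34, 58, 88] → cuts [7, 41, 65, 95]
  QalIII (TTGAATA, off=4): starts [27, 81, 103, 113, 123] → cuts [31, 85, 107, 117, 127]

Pooled cuts: [7, 22, 31, 41, 65, 70, 85, 95, 100, 107, 117, 127, 134]

Fragments:
  [0,7): 7 bp
  [7,22): 15 bp
  [22,31): 9 bp
  [31,41): 10 bp
  [41,65): 24 bp
  [65,70): 5 bp
  [70,85): 15 bp
  [85,95): 10 bp
  [95,100): 5 bp
  [100,107): 7 bp
  [107,117): 10 bp
  [117,127): 10 bp
  [127,134): 7 bp
  [134,139): 5 bp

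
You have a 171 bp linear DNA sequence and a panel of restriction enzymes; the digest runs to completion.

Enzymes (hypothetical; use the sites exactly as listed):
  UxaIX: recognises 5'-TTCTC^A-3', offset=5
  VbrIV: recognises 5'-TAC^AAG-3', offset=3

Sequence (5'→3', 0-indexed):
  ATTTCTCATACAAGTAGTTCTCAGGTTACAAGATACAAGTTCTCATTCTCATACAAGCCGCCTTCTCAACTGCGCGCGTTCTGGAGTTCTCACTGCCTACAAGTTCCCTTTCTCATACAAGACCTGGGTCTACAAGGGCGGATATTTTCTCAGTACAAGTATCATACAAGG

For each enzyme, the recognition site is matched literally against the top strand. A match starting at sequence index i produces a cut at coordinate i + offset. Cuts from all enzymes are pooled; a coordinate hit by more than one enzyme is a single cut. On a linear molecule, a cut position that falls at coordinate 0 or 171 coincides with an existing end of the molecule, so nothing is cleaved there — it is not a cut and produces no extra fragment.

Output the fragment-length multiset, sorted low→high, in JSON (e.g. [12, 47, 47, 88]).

Per-enzyme occurrences:
  UxaIX TTCTCA/5: at [2, 17, 39, 45, 62, 86, 109, 146] ⇒ [7, 22, 44, 50, 67, 91, 114, 151]
  VbrIV TACAAG/3: at [8, 26, 33, 51, 97, 115, 130, 153, 164] ⇒ [11, 29, 36, 54, 100, 118, 133, 156, 167]

Pooled cuts: [7, 11, 22, 29, 36, 44, 50, 54, 67, 91, 100, 114, 118, 133, 151, 156, 167]

Fragment lengths:
  [0,7): 7 bp
  [7,11): 4 bp
  [11,22): 11 bp
  [22,29): 7 bp
  [29,36): 7 bp
  [36,44): 8 bp
  [44,50): 6 bp
  [50,54): 4 bp
  [54,67): 13 bp
  [67,91): 24 bp
  [91,100): 9 bp
  [100,114): 14 bp
  [114,118): 4 bp
  [118,133): 15 bp
  [133,151): 18 bp
  [151,156): 5 bp
  [156,167): 11 bp
  [167,171): 4 bp

[4,4,4,4,5,6,7,7,7,8,9,11,11,13,14,15,18,24]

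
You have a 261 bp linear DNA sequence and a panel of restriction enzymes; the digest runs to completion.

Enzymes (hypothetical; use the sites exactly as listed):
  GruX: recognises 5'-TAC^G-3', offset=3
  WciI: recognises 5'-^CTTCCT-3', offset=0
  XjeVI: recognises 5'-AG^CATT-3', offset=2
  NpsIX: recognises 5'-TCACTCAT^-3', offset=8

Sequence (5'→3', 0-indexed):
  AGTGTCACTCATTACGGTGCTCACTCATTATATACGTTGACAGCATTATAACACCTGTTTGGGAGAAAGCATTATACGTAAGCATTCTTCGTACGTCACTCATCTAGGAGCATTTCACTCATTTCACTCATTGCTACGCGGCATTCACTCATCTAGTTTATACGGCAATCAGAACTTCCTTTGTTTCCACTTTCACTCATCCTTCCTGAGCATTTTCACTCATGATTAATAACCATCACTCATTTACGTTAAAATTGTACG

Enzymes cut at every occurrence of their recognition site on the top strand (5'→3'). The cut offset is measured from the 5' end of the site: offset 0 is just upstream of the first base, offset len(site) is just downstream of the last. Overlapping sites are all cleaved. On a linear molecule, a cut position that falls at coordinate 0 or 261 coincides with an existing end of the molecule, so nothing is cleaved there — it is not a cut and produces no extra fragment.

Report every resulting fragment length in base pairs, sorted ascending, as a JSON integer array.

[1,1,3,4,5,6,7,7,8,8,9,9,9,11,11,12,12,12,13,13,13,15,20,26,26]

Per-enzyme occurrences:
  GruX TACG/3: at [12, 32, 74, 91, 134, 160, 244, 257] ⇒ [15, 35, 77, 94, 137, 163, 247, 260]
  WciI CTTCCT/0: at [174, 201] ⇒ [174, 201]
  XjeVI AGCATT/2: at [41, 67, 80, 108, 208] ⇒ [43, 69, 82, 110, 210]
  NpsIX TCACTCAT/8: at [4, 20, 95, 114, 123, 144, 192, 215, 235] ⇒ [12, 28, 103, 122, 131, 152, 200, 223, 243]

Pooled cuts: [12, 15, 28, 35, 43, 69, 77, 82, 94, 103, 110, 122, 131, 137, 152, 163, 174, 200, 201, 210, 223, 243, 247, 260]

Fragment lengths:
  [0,12): 12 bp
  [12,15): 3 bp
  [15,28): 13 bp
  [28,35): 7 bp
  [35,43): 8 bp
  [43,69): 26 bp
  [69,77): 8 bp
  [77,82): 5 bp
  [82,94): 12 bp
  [94,103): 9 bp
  [103,110): 7 bp
  [110,122): 12 bp
  [122,131): 9 bp
  [131,137): 6 bp
  [137,152): 15 bp
  [152,163): 11 bp
  [163,174): 11 bp
  [174,200): 26 bp
  [200,201): 1 bp
  [201,210): 9 bp
  [210,223): 13 bp
  [223,243): 20 bp
  [243,247): 4 bp
  [247,260): 13 bp
  [260,261): 1 bp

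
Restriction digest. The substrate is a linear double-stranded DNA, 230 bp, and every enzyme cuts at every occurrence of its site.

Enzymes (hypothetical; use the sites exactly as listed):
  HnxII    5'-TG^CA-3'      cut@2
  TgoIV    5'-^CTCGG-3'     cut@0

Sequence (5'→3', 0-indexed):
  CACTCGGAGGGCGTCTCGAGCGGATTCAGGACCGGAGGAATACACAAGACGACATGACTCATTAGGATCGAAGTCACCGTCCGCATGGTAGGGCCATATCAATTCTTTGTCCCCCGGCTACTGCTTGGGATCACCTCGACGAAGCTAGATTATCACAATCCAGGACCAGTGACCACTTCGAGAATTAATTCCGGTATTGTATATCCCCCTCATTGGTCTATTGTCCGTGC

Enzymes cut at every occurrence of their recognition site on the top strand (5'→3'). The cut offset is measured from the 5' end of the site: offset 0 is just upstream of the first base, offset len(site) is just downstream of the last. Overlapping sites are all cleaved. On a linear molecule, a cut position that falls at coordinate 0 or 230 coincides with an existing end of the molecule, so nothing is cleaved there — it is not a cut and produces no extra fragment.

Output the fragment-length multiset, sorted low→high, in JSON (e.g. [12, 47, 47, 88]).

[2,228]

Site scan:
  HnxII (TGCA, off=2): no sites
  TgoIV (CTCGG, off=0): starts [2] → cuts [2]

All cut coordinates (distinct, sorted): [2]

Fragment lengths:
  [0,2): 2 bp
  [2,230): 228 bp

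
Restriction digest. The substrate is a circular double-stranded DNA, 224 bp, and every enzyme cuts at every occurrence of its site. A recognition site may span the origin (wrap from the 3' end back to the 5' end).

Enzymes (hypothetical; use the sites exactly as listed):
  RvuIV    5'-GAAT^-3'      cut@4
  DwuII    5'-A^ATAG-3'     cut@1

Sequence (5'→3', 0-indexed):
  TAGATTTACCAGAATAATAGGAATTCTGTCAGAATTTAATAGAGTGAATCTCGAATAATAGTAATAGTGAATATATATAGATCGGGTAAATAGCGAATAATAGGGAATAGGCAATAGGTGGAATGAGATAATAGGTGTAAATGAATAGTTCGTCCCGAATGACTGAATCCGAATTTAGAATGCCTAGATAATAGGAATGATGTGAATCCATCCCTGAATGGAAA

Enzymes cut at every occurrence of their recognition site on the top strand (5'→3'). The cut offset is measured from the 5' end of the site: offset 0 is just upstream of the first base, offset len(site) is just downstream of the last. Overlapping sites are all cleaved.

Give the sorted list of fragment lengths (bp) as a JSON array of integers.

[1,1,1,2,2,3,4,5,6,6,6,7,7,7,8,8,8,9,9,9,9,11,11,11,12,14,14,16,17]

Per-enzyme occurrences:
  RvuIV GAAT/4: at [11, 20, 31, 45, 52, 68, 94, 104, 120, 142, 156, 164, 170, 177, 194, 203, 215] ⇒ [15, 24, 35, 49, 56, 72, 98, 108, 124, 146, 160, 168, 174, 181, 198, 207, 219]
  DwuII AATAG/1: at [15, 37, 56, 62, 88, 98, 105, 112, 129, 143, 189, 222] ⇒ [16, 38, 57, 63, 89, 99, 106, 113, 130, 144, 190, 223]

Pooled cuts: [15, 16, 24, 35, 38, 49, 56, 57, 63, 72, 89, 98, 99, 106, 108, 113, 124, 130, 144, 146, 160, 168, 174, 181, 190, 198, 207, 219, 223]

Fragment lengths:
  15→16: 1 bp
  16→24: 8 bp
  24→35: 11 bp
  35→38: 3 bp
  38→49: 11 bp
  49→56: 7 bp
  56→57: 1 bp
  57→63: 6 bp
  63→72: 9 bp
  72→89: 17 bp
  89→98: 9 bp
  98→99: 1 bp
  99→106: 7 bp
  106→108: 2 bp
  108→113: 5 bp
  113→124: 11 bp
  124→130: 6 bp
  130→144: 14 bp
  144→146: 2 bp
  146→160: 14 bp
  160→168: 8 bp
  168→174: 6 bp
  174→181: 7 bp
  181→190: 9 bp
  190→198: 8 bp
  198→207: 9 bp
  207→219: 12 bp
  219→223: 4 bp
  223→15 (wrap): 224-223+15 = 16 bp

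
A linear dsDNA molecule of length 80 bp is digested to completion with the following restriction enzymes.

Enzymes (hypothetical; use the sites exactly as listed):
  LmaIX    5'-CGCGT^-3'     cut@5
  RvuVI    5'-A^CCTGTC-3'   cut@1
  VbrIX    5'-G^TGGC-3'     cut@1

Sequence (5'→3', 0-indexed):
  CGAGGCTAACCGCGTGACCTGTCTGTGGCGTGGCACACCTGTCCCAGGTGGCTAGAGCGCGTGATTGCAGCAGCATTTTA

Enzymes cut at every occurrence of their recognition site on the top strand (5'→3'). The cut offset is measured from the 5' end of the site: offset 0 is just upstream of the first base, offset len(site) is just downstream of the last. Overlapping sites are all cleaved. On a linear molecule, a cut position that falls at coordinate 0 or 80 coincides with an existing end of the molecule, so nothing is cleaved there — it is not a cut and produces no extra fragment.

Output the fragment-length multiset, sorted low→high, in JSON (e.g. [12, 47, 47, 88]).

[2,5,7,8,11,14,15,18]

Scan for sites:
  LmaIX CGCGT/5: at [10, 57] ⇒ [15, 62]
  RvuVI ACCTGTC/1: at [16, 36] ⇒ [17, 37]
  VbrIX GTGGC/1: at [24, 29, 47] ⇒ [25, 30, 48]

All cut coordinates (distinct, sorted): [15, 17, 25, 30, 37, 48, 62]

Fragment lengths:
  [0,15): 15 bp
  [15,17): 2 bp
  [17,25): 8 bp
  [25,30): 5 bp
  [30,37): 7 bp
  [37,48): 11 bp
  [48,62): 14 bp
  [62,80): 18 bp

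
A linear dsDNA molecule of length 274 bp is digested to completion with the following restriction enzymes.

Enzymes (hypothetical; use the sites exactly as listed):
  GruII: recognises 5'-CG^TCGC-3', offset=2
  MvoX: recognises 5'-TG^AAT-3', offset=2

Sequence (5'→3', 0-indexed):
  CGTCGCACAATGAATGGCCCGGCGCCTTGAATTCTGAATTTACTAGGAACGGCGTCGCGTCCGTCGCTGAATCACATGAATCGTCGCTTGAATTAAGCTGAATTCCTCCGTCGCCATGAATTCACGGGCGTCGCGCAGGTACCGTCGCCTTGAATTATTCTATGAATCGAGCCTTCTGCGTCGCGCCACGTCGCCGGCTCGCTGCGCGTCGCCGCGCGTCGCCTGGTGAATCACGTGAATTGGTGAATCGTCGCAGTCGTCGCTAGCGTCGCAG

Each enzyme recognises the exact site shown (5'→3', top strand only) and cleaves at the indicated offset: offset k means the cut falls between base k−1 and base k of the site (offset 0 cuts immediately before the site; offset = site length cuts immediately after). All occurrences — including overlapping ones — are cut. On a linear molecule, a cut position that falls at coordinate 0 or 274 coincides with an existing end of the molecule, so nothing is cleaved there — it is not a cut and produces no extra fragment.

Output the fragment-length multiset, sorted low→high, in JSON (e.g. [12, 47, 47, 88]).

[2,5,5,6,6,7,7,8,8,8,9,9,9,9,9,10,10,10,10,10,10,12,12,14,16,17,18,18]

Scan for sites:
  GruII (CGTCGC, off=2): starts [0, 52, 61, 81, 108, 128, 142, 178, 188, 206, 216, 248, 257, 266] → cuts [2, 54, 63, 83, 110, 130, 144, 180, 190, 208, 218, 250, 259, 268]
  MvoX (TGAAT, off=2): starts [10, 27, 34, 67, 76, 88, 98, 116, 150, 162, 226, 235, 243] → cuts [12, 29, 36, 69, 78, 90, 100, 118, 152, 164, 228, 237, 245]

All cut coordinates (distinct, sorted): [2, 12, 29, 36, 54, 63, 69, 78, 83, 90, 100, 110, 118, 130, 144, 152, 164, 180, 190, 208, 218, 228, 237, 245, 250, 259, 268]

Fragments:
  [0,2): 2 bp
  [2,12): 10 bp
  [12,29): 17 bp
  [29,36): 7 bp
  [36,54): 18 bp
  [54,63): 9 bp
  [63,69): 6 bp
  [69,78): 9 bp
  [78,83): 5 bp
  [83,90): 7 bp
  [90,100): 10 bp
  [100,110): 10 bp
  [110,118): 8 bp
  [118,130): 12 bp
  [130,144): 14 bp
  [144,152): 8 bp
  [152,164): 12 bp
  [164,180): 16 bp
  [180,190): 10 bp
  [190,208): 18 bp
  [208,218): 10 bp
  [218,228): 10 bp
  [228,237): 9 bp
  [237,245): 8 bp
  [245,250): 5 bp
  [250,259): 9 bp
  [259,268): 9 bp
  [268,274): 6 bp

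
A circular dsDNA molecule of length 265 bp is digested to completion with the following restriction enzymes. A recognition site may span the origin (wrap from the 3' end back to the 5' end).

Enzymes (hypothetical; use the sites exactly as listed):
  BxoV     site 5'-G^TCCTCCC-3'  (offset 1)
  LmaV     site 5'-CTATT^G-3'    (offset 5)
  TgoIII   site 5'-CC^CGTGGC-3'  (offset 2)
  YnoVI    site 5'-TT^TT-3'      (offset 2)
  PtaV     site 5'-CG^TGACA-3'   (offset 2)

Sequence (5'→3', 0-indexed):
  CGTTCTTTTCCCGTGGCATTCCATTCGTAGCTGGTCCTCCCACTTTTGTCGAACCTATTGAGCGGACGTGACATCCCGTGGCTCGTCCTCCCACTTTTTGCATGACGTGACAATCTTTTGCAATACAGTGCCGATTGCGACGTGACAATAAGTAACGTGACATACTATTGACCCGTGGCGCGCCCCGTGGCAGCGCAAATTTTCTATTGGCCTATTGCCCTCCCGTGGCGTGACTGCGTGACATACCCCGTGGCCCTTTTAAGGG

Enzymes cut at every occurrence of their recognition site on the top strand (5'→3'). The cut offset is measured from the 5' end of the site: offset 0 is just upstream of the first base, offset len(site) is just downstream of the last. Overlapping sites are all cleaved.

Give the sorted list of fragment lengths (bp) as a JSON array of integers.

Site scan:
  BxoV GTCCTCCC/1: at [33, 84] ⇒ [34, 85]
  LmaV CTATTG/5: at [54, 164, 203, 211] ⇒ [59, 169, 208, 216]
  TgoIII CCCGTGGC/2: at [9, 74, 171, 183, 221, 246] ⇒ [11, 76, 173, 185, 223, 248]
  YnoVI TTTT/2: at [5, 43, 94, 95, 115, 199, 256] ⇒ [7, 45, 96, 97, 117, 201, 258]
  PtaV CGTGACA/2: at [66, 105, 140, 155, 236] ⇒ [68, 107, 142, 157, 238]

Pooled cuts: [7, 11, 34, 45, 59, 68, 76, 85, 96, 97, 107, 117, 142, 157, 169, 173, 185, 201, 208, 216, 223, 238, 248, 258]

Fragment lengths:
  7→11: 4 bp
  11→34: 23 bp
  34→45: 11 bp
  45→59: 14 bp
  59→68: 9 bp
  68→76: 8 bp
  76→85: 9 bp
  85→96: 11 bp
  96→97: 1 bp
  97→107: 10 bp
  107→117: 10 bp
  117→142: 25 bp
  142→157: 15 bp
  157→169: 12 bp
  169→173: 4 bp
  173→185: 12 bp
  185→201: 16 bp
  201→208: 7 bp
  208→216: 8 bp
  216→223: 7 bp
  223→238: 15 bp
  238→248: 10 bp
  248→258: 10 bp
  258→7 (wrap): 265-258+7 = 14 bp

[1,4,4,7,7,8,8,9,9,10,10,10,10,11,11,12,12,14,14,15,15,16,23,25]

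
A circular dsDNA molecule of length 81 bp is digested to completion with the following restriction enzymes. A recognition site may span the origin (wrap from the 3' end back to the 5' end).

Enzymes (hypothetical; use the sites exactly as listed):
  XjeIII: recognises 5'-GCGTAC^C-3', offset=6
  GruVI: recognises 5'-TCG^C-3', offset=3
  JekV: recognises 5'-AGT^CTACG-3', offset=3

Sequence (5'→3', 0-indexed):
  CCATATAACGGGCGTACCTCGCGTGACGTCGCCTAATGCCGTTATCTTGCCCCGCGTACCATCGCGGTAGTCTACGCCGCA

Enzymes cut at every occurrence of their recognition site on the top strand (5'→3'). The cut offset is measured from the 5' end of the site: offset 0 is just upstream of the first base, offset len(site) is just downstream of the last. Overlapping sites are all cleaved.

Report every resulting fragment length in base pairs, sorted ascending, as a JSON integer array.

Site scan:
  XjeIII GCGTACC/6: at [11, 53] ⇒ [17, 59]
  GruVI TCGC/3: at [18, 28, 61] ⇒ [21, 31, 64]
  JekV AGTCTACG/3: at [68] ⇒ [71]

Pooled cuts: [17, 21, 31, 59, 64, 71]

Fragment lengths:
  17→21: 4 bp
  21→31: 10 bp
  31→59: 28 bp
  59→64: 5 bp
  64→71: 7 bp
  71→17 (wrap): 81-71+17 = 27 bp

[4,5,7,10,27,28]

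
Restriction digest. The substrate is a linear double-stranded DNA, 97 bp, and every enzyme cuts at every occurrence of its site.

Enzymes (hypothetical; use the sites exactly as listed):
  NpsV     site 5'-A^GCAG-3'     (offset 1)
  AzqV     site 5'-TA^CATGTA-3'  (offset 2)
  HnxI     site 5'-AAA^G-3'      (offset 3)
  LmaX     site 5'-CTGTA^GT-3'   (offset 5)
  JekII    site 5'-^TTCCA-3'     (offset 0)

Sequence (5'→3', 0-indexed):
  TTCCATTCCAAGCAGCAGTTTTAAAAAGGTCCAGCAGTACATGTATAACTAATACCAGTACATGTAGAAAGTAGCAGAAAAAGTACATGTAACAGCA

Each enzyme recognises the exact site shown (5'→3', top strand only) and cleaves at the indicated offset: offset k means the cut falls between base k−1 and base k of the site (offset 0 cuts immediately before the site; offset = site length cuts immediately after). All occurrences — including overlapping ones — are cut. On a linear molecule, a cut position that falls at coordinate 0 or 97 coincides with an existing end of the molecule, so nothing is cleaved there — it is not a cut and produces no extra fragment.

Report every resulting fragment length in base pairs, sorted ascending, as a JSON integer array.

Per-enzyme occurrences:
  NpsV AGCAG/1: at [10, 13, 32, 72] ⇒ [11, 14, 33, 73]
  AzqV TACATGTA/2: at [37, 58, 83] ⇒ [39, 60, 85]
  HnxI AAAG/3: at [24, 67, 79] ⇒ [27, 70, 82]
  LmaX (CTGTAGT, off=5): no sites
  JekII TTCCA/0: at [0, 5] ⇒ [5] (position 0 is a terminus of the linear molecule — no cut)

All cut coordinates (distinct, sorted): [5, 11, 14, 27, 33, 39, 60, 70, 73, 82, 85]

Fragment lengths:
  [0,5): 5 bp
  [5,11): 6 bp
  [11,14): 3 bp
  [14,27): 13 bp
  [27,33): 6 bp
  [33,39): 6 bp
  [39,60): 21 bp
  [60,70): 10 bp
  [70,73): 3 bp
  [73,82): 9 bp
  [82,85): 3 bp
  [85,97): 12 bp

[3,3,3,5,6,6,6,9,10,12,13,21]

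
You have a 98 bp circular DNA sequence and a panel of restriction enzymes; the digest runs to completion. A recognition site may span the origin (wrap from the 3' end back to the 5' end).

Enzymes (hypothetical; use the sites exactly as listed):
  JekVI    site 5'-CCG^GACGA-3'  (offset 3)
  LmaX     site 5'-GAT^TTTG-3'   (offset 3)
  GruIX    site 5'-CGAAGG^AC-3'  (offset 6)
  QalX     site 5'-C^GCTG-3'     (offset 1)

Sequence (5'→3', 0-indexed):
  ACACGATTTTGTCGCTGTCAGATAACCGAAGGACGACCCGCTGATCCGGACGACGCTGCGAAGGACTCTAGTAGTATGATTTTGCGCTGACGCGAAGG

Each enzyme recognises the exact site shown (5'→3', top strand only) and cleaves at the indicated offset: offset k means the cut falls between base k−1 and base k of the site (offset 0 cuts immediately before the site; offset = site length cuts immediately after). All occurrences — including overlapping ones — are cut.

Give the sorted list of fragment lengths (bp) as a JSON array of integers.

Scan for sites:
  JekVI CCGGACGA/3: at [45] ⇒ [48]
  LmaX GATTTTG/3: at [4, 77] ⇒ [7, 80]
  GruIX CGAAGGAC/6: at [26, 58, 92] ⇒ [0, 32, 64]
  QalX CGCTG/1: at [12, 38, 53, 84] ⇒ [13, 39, 54, 85]

All cut coordinates (distinct, sorted): [0, 7, 13, 32, 39, 48, 54, 64, 80, 85]

Fragment lengths:
  0→7: 7 bp
  7→13: 6 bp
  13→32: 19 bp
  32→39: 7 bp
  39→48: 9 bp
  48→54: 6 bp
  54→64: 10 bp
  64→80: 16 bp
  80→85: 5 bp
  85→0 (wrap): 98-85+0 = 13 bp

[5,6,6,7,7,9,10,13,16,19]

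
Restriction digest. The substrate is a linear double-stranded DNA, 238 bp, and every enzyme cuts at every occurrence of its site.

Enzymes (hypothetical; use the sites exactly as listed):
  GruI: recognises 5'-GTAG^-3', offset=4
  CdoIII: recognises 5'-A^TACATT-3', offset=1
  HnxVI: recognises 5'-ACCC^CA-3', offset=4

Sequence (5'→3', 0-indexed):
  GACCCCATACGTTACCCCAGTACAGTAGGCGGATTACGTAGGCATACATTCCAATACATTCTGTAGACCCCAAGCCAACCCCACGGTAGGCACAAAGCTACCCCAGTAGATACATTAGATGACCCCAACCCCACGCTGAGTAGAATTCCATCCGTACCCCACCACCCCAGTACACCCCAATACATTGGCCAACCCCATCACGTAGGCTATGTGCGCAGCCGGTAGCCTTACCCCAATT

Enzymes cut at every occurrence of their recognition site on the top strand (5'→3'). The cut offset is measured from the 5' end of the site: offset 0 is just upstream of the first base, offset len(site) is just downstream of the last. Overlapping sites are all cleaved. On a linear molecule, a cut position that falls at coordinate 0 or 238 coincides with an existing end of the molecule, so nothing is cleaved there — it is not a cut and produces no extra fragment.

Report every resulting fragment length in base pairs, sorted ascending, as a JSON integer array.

Site scan:
  GruI GTAG/4: at [24, 37, 62, 85, 105, 139, 201, 221] ⇒ [28, 41, 66, 89, 109, 143, 205, 225]
  CdoIII ATACATT/1: at [43, 53, 109, 179] ⇒ [44, 54, 110, 180]
  HnxVI ACCCCA/4: at [1, 13, 66, 77, 99, 121, 127, 155, 163, 173, 191, 229] ⇒ [5, 17, 70, 81, 103, 125, 131, 159, 167, 177, 195, 233]

All cut coordinates (distinct, sorted): [5, 17, 28, 41, 44, 54, 66, 70, 81, 89, 103, 109, 110, 125, 131, 143, 159, 167, 177, 180, 195, 205, 225, 233]

Fragments:
  [0,5): 5 bp
  [5,17): 12 bp
  [17,28): 11 bp
  [28,41): 13 bp
  [41,44): 3 bp
  [44,54): 10 bp
  [54,66): 12 bp
  [66,70): 4 bp
  [70,81): 11 bp
  [81,89): 8 bp
  [89,103): 14 bp
  [103,109): 6 bp
  [109,110): 1 bp
  [110,125): 15 bp
  [125,131): 6 bp
  [131,143): 12 bp
  [143,159): 16 bp
  [159,167): 8 bp
  [167,177): 10 bp
  [177,180): 3 bp
  [180,195): 15 bp
  [195,205): 10 bp
  [205,225): 20 bp
  [225,233): 8 bp
  [233,238): 5 bp

[1,3,3,4,5,5,6,6,8,8,8,10,10,10,11,11,12,12,12,13,14,15,15,16,20]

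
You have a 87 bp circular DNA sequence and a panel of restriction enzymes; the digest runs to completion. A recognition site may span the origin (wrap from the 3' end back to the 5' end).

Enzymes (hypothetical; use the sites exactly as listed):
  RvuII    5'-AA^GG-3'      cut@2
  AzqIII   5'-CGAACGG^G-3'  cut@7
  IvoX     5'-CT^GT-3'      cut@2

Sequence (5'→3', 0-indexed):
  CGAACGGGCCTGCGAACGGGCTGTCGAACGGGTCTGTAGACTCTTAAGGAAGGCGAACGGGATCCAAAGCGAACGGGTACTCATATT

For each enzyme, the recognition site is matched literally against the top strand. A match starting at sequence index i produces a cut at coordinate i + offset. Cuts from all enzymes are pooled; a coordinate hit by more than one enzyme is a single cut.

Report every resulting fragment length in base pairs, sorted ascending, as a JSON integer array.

[3,4,4,9,9,12,12,16,18]

Per-enzyme occurrences:
  RvuII (AAGG, off=2): starts [45, 49] → cuts [47, 51]
  AzqIII (CGAACGGG, off=7): starts [0, 12, 24, 53, 69] → cuts [7, 19, 31, 60, 76]
  IvoX (CTGT, off=2): starts [20, 33] → cuts [22, 35]

All cut coordinates (distinct, sorted): [7, 19, 22, 31, 35, 47, 51, 60, 76]

Fragment lengths:
  7→19: 12 bp
  19→22: 3 bp
  22→31: 9 bp
  31→35: 4 bp
  35→47: 12 bp
  47→51: 4 bp
  51→60: 9 bp
  60→76: 16 bp
  76→7 (wrap): 87-76+7 = 18 bp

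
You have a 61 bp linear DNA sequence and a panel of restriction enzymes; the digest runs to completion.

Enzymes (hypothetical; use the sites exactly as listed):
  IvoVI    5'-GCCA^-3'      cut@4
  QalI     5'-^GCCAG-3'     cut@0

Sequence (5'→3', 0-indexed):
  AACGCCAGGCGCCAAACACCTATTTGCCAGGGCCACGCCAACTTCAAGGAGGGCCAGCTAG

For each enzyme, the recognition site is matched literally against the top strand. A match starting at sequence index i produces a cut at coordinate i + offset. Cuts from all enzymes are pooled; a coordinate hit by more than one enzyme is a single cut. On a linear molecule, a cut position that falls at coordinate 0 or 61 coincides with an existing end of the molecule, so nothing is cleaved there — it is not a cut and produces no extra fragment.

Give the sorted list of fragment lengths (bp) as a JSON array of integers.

[3,4,4,4,5,5,6,7,11,12]

Site scan:
  IvoVI (GCCA, off=4): starts [3, 10, 25, 31, 36, 52] → cuts [7, 14, 29, 35, 40, 56]
  QalI (GCCAG, off=0): starts [3, 25, 52] → cuts [3, 25, 52]

Pooled cuts: [3, 7, 14, 25, 29, 35, 40, 52, 56]

Fragments:
  [0,3): 3 bp
  [3,7): 4 bp
  [7,14): 7 bp
  [14,25): 11 bp
  [25,29): 4 bp
  [29,35): 6 bp
  [35,40): 5 bp
  [40,52): 12 bp
  [52,56): 4 bp
  [56,61): 5 bp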